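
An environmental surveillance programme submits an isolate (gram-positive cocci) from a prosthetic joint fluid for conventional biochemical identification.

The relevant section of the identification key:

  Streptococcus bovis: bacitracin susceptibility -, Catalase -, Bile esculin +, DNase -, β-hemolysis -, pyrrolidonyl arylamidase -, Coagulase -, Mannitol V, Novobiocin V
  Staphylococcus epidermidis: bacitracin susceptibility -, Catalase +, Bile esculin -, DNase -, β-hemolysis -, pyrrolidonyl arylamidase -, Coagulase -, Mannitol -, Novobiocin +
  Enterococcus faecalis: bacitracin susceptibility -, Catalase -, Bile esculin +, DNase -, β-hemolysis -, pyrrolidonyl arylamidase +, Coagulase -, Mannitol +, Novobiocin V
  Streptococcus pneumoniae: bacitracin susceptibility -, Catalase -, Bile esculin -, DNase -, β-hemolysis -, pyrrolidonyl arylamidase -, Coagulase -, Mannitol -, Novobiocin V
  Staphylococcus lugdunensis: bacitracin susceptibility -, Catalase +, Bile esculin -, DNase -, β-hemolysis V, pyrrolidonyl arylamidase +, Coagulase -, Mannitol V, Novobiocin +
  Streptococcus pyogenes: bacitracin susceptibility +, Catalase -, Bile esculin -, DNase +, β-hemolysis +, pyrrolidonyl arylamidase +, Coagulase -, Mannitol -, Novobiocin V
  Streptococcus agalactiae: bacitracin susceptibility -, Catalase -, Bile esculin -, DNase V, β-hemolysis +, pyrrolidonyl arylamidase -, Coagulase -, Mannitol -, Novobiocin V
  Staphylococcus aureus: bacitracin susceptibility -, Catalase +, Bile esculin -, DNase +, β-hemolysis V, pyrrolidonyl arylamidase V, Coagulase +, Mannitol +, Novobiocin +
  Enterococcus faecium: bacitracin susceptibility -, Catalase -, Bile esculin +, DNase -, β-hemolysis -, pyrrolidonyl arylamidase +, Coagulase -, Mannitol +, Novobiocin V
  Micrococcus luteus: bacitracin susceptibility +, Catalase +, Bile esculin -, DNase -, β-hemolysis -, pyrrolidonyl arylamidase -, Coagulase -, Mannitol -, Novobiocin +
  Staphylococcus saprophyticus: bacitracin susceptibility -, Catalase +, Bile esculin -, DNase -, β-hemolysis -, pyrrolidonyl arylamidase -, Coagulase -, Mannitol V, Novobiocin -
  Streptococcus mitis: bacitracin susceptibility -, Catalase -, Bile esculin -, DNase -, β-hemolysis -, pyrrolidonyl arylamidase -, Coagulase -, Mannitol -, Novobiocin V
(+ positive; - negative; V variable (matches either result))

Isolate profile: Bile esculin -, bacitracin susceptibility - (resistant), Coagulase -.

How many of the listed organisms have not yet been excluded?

6

bacitracin susceptibility -: excludes Streptococcus pyogenes, Micrococcus luteus — 10 left.
Bile esculin -: excludes Streptococcus bovis, Enterococcus faecalis, Enterococcus faecium — 7 left.
Coagulase -: excludes Staphylococcus aureus — 6 left.
Still consistent: Staphylococcus epidermidis, Staphylococcus lugdunensis, Staphylococcus saprophyticus, Streptococcus agalactiae, Streptococcus mitis, Streptococcus pneumoniae.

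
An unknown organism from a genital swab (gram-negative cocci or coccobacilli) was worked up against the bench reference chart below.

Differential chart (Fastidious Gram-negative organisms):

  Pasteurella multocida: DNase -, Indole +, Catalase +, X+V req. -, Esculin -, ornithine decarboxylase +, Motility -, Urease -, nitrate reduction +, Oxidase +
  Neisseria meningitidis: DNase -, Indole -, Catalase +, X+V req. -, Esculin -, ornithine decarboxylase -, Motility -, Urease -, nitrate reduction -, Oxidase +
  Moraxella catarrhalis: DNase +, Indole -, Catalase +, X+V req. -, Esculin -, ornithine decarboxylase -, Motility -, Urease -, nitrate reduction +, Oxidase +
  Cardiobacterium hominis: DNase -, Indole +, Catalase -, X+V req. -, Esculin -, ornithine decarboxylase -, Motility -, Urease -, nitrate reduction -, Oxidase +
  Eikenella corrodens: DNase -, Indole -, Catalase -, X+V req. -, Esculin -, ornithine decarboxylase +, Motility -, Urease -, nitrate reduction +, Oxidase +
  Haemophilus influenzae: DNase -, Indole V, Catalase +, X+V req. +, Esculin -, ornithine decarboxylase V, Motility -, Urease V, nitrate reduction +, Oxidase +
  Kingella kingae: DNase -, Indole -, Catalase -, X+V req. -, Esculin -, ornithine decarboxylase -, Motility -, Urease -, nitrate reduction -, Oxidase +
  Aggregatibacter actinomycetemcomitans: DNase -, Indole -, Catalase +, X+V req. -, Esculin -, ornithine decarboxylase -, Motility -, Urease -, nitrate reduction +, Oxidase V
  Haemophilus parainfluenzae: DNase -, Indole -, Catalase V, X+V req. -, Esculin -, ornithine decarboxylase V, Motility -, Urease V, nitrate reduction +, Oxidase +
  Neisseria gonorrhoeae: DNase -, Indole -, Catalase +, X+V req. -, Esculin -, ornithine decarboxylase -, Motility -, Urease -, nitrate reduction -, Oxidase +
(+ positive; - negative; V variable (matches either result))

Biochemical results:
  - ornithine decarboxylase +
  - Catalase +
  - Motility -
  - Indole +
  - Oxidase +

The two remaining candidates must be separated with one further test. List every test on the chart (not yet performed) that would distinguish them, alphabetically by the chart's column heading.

X+V req.

Motility -: all 10 remaining candidates are consistent.
Catalase +: excludes Cardiobacterium hominis, Eikenella corrodens, Kingella kingae — 7 left.
Oxidase +: all 7 remaining candidates are consistent.
ornithine decarboxylase +: excludes Neisseria meningitidis, Moraxella catarrhalis, Aggregatibacter actinomycetemcomitans, Neisseria gonorrhoeae — 3 left.
Indole +: excludes Haemophilus parainfluenzae — 2 left.
Two candidates remain: Haemophilus influenzae and Pasteurella multocida.
  DNase: - vs - — same for both, does not separate.
  X+V req.: Haemophilus influenzae +, Pasteurella multocida - — discriminates.
  Esculin: - vs - — same for both, does not separate.
  Urease: V vs - — variable for at least one, does not separate.
  nitrate reduction: + vs + — same for both, does not separate.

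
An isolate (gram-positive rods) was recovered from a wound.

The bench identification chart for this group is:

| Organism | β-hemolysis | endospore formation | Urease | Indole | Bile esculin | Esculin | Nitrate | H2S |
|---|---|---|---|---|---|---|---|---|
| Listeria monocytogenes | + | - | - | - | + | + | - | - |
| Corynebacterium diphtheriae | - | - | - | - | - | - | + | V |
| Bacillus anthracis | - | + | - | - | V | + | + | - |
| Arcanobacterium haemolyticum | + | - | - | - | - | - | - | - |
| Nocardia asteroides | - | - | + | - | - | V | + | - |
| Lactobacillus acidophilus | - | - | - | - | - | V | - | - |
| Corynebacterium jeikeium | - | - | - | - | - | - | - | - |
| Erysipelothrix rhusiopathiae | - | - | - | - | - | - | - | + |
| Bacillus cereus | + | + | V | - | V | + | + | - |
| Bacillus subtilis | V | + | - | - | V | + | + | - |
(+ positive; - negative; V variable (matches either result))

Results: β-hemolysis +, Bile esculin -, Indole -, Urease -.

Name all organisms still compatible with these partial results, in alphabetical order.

Indole -: all 10 remaining candidates are consistent.
β-hemolysis +: excludes 6 organisms — 4 left.
Urease -: all 4 remaining candidates are consistent.
Bile esculin -: excludes Listeria monocytogenes — 3 left.

Arcanobacterium haemolyticum, Bacillus cereus, Bacillus subtilis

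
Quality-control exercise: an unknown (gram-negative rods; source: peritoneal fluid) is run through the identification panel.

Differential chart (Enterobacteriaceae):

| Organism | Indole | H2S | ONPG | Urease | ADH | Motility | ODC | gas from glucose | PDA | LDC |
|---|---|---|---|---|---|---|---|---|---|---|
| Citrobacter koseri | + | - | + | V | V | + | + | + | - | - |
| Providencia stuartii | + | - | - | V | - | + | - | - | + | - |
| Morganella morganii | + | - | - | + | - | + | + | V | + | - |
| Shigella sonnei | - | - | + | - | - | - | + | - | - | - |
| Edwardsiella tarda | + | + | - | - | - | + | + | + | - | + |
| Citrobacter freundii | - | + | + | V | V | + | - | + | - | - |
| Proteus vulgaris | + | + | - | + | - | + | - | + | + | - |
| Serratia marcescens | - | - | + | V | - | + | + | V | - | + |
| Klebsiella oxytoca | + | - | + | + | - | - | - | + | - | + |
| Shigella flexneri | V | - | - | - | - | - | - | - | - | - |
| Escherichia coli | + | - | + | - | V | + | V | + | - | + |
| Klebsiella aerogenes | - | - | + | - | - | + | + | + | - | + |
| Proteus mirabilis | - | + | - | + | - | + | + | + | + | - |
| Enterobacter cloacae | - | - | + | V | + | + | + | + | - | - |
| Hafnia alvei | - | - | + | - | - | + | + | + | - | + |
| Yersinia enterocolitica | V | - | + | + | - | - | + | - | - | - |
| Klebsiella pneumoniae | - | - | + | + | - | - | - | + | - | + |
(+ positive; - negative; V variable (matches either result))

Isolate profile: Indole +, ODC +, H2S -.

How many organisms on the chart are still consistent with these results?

4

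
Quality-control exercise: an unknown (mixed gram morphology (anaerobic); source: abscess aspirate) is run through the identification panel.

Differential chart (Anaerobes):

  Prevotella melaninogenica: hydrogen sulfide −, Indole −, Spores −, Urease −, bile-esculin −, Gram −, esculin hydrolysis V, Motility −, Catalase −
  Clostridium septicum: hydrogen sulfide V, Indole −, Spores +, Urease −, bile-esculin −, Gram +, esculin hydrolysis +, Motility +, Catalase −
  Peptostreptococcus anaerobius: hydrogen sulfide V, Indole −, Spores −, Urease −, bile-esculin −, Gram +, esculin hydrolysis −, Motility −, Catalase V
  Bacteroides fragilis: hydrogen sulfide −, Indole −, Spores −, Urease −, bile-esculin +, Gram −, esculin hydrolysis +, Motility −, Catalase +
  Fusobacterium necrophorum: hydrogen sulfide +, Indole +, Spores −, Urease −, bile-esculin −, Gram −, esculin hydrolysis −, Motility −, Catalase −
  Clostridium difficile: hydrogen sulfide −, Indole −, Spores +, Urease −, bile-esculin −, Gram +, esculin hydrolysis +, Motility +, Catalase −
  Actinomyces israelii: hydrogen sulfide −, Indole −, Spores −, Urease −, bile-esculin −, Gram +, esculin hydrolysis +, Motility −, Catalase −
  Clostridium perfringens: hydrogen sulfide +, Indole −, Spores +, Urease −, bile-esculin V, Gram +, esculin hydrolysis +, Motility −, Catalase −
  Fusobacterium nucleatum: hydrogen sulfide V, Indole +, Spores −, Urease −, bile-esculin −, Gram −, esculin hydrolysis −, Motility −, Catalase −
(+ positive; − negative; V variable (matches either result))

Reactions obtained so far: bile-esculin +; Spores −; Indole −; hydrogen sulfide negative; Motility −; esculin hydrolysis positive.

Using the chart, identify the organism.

Bacteroides fragilis

esculin hydrolysis +: excludes Peptostreptococcus anaerobius, Fusobacterium necrophorum, Fusobacterium nucleatum — 6 left.
Spores −: excludes Clostridium septicum, Clostridium difficile, Clostridium perfringens — 3 left.
hydrogen sulfide −: all 3 remaining candidates are consistent.
Motility −: all 3 remaining candidates are consistent.
bile-esculin +: excludes Prevotella melaninogenica, Actinomyces israelii — 1 left.
Indole −: the one remaining candidate is consistent.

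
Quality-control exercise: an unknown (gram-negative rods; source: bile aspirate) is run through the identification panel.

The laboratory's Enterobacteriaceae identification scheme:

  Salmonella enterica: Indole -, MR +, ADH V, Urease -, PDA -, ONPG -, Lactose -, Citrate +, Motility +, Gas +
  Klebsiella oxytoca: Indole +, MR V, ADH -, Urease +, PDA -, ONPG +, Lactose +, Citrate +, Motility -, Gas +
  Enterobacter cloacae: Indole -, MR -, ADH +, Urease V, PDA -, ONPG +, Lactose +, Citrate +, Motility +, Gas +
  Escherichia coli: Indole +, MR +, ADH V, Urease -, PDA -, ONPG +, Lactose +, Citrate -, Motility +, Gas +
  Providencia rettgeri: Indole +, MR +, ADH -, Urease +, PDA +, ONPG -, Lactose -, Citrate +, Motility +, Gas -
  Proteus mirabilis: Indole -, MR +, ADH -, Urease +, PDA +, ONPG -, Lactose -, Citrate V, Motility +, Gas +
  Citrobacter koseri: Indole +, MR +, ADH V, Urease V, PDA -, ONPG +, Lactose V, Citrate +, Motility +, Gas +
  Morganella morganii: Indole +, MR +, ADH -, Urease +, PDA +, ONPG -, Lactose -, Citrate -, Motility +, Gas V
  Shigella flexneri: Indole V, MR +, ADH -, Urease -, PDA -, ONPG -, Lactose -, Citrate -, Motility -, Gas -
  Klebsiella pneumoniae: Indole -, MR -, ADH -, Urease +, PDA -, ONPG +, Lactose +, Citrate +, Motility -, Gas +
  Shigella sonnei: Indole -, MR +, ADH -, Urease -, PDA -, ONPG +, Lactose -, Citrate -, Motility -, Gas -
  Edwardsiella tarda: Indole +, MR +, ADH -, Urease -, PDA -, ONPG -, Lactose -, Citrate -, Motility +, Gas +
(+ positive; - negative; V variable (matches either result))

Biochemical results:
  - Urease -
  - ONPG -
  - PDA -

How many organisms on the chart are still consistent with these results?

Urease -: excludes 5 organisms — 7 left.
ONPG -: excludes Enterobacter cloacae, Escherichia coli, Citrobacter koseri, Shigella sonnei — 3 left.
PDA -: all 3 remaining candidates are consistent.
Still consistent: Edwardsiella tarda, Salmonella enterica, Shigella flexneri.

3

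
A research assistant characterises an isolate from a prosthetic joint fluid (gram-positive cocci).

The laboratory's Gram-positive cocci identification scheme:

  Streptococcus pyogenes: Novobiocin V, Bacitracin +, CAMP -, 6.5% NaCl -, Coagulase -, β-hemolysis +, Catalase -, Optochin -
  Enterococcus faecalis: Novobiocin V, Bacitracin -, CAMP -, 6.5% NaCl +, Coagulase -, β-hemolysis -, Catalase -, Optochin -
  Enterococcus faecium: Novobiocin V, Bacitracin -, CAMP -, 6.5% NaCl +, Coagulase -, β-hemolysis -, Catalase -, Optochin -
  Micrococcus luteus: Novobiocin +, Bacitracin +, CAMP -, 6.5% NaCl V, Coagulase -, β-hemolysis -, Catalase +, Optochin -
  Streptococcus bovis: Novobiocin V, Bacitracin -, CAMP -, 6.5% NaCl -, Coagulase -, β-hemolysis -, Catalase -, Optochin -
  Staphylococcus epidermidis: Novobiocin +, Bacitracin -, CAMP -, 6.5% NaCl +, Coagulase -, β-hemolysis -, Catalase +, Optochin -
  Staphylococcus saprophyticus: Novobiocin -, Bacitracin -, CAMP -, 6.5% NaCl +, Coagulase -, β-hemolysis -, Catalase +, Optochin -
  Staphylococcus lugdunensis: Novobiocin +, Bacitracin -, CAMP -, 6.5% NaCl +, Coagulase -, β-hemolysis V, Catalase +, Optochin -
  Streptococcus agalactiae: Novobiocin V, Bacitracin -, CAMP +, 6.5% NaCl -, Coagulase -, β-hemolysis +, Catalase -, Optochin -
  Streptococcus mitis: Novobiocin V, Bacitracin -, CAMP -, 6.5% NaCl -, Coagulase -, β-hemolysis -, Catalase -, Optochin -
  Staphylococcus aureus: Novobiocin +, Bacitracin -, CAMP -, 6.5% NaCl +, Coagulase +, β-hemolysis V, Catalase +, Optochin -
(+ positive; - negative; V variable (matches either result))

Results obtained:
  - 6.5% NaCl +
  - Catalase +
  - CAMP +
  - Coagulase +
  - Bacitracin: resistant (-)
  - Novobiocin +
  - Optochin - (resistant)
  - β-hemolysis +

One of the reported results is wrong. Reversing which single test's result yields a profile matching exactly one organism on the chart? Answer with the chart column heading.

As reported, no row in the chart matches all 8 reactions.
Reversing CAMP (to -) → unique match: Staphylococcus aureus.
Reversing 6.5% NaCl → still no organism matches.
Reversing Novobiocin → still no organism matches.
Reversing Catalase → still no organism matches.
Reversing Bacitracin → still no organism matches.
Reversing β-hemolysis → still no organism matches.
Reversing Optochin → still no organism matches.
Reversing Coagulase → still no organism matches.

CAMP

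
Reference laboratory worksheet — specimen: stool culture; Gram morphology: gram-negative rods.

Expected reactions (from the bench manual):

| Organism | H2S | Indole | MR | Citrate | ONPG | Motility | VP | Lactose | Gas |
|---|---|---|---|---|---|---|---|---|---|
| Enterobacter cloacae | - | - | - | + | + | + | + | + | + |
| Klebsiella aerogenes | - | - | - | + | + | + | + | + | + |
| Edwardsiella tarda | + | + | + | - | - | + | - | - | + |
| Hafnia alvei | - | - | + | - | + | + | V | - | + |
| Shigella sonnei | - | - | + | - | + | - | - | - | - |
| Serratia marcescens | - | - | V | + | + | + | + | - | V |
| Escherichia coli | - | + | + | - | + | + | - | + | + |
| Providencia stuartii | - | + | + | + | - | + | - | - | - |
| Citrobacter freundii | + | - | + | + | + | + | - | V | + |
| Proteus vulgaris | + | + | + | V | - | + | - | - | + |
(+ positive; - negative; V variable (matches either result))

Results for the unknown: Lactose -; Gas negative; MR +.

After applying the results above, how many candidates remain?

3

Lactose -: excludes Enterobacter cloacae, Klebsiella aerogenes, Escherichia coli — 7 left.
Gas -: excludes Edwardsiella tarda, Hafnia alvei, Citrobacter freundii, Proteus vulgaris — 3 left.
MR +: all 3 remaining candidates are consistent.
Still consistent: Providencia stuartii, Serratia marcescens, Shigella sonnei.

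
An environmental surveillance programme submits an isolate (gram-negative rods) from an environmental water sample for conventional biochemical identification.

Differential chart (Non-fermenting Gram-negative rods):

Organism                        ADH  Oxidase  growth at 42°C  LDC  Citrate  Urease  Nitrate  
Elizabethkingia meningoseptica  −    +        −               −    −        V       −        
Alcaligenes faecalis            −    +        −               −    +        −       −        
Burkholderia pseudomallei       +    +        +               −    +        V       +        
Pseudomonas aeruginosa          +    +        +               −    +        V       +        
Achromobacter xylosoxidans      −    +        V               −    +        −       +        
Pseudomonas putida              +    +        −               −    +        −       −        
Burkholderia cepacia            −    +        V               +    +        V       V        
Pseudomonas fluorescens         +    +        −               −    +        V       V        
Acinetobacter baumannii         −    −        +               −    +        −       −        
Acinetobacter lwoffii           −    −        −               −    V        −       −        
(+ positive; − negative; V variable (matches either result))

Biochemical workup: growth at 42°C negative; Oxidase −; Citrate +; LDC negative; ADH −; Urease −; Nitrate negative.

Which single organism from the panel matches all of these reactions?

Acinetobacter lwoffii

LDC −: excludes Burkholderia cepacia — 9 left.
Citrate +: excludes Elizabethkingia meningoseptica — 8 left.
Nitrate −: excludes Burkholderia pseudomallei, Pseudomonas aeruginosa, Achromobacter xylosoxidans — 5 left.
growth at 42°C −: excludes Acinetobacter baumannii — 4 left.
ADH −: excludes Pseudomonas putida, Pseudomonas fluorescens — 2 left.
Oxidase −: excludes Alcaligenes faecalis — 1 left.
Urease −: the one remaining candidate is consistent.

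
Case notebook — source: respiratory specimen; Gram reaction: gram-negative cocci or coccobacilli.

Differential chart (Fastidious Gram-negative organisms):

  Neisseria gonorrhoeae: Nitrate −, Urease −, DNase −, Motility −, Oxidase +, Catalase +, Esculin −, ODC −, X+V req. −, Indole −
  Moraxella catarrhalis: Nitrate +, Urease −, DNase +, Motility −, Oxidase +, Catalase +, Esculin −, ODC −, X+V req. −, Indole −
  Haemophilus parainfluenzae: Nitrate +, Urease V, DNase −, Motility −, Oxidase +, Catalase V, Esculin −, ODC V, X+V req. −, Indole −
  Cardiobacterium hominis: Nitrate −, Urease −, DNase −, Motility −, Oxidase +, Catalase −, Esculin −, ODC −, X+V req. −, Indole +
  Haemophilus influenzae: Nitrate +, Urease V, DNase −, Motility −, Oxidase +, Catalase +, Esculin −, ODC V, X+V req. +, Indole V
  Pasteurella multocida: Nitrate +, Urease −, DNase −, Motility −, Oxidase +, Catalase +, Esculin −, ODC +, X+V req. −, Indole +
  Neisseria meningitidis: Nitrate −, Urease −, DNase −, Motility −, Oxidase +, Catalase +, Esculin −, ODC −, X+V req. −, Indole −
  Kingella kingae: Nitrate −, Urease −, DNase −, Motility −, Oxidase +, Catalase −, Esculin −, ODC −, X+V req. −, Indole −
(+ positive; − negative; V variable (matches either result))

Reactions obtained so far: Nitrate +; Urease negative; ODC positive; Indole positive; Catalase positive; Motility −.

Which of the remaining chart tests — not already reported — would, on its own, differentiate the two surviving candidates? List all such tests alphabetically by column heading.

X+V req.

Motility −: all 8 remaining candidates are consistent.
ODC +: excludes 5 organisms — 3 left.
Catalase +: all 3 remaining candidates are consistent.
Nitrate +: all 3 remaining candidates are consistent.
Urease −: all 3 remaining candidates are consistent.
Indole +: excludes Haemophilus parainfluenzae — 2 left.
Two candidates remain: Haemophilus influenzae and Pasteurella multocida.
  DNase: − vs − — same for both, does not separate.
  Oxidase: + vs + — same for both, does not separate.
  Esculin: − vs − — same for both, does not separate.
  X+V req.: Haemophilus influenzae +, Pasteurella multocida − — discriminates.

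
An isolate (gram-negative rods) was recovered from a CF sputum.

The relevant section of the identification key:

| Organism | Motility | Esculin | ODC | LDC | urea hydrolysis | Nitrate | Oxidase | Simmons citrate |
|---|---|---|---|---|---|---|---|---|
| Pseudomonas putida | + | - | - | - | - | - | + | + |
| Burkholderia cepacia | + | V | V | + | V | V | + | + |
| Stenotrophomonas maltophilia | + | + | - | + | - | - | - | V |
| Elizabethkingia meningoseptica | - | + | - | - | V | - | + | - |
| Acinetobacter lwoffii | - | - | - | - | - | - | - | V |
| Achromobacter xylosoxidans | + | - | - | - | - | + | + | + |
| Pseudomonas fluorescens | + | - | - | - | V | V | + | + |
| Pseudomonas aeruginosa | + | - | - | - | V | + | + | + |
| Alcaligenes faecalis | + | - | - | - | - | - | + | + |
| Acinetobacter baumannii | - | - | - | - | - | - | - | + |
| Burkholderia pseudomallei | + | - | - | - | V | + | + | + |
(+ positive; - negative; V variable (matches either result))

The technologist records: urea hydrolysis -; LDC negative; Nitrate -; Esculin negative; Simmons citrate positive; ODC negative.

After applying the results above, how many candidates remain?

ODC -: all 11 remaining candidates are consistent.
Simmons citrate +: excludes Elizabethkingia meningoseptica — 10 left.
urea hydrolysis -: all 10 remaining candidates are consistent.
LDC -: excludes Burkholderia cepacia, Stenotrophomonas maltophilia — 8 left.
Esculin -: all 8 remaining candidates are consistent.
Nitrate -: excludes Achromobacter xylosoxidans, Pseudomonas aeruginosa, Burkholderia pseudomallei — 5 left.
Still consistent: Acinetobacter baumannii, Acinetobacter lwoffii, Alcaligenes faecalis, Pseudomonas fluorescens, Pseudomonas putida.

5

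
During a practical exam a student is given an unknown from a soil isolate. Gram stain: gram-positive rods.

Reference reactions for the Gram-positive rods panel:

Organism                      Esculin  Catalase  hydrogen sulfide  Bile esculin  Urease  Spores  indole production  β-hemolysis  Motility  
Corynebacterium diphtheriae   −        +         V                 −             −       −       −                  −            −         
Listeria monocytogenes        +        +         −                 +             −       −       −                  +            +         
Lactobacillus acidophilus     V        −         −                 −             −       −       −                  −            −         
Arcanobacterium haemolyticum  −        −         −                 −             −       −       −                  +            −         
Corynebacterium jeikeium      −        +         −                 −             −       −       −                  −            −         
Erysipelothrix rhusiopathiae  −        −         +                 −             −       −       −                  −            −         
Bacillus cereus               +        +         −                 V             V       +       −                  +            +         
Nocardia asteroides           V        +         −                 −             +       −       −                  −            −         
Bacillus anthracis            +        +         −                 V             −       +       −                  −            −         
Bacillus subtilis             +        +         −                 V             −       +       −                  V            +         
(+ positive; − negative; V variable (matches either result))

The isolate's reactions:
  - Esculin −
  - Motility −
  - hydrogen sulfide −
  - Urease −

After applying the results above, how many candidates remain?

4

Urease −: excludes Nocardia asteroides — 9 left.
Esculin −: excludes Listeria monocytogenes, Bacillus cereus, Bacillus anthracis, Bacillus subtilis — 5 left.
Motility −: all 5 remaining candidates are consistent.
hydrogen sulfide −: excludes Erysipelothrix rhusiopathiae — 4 left.
Still consistent: Arcanobacterium haemolyticum, Corynebacterium diphtheriae, Corynebacterium jeikeium, Lactobacillus acidophilus.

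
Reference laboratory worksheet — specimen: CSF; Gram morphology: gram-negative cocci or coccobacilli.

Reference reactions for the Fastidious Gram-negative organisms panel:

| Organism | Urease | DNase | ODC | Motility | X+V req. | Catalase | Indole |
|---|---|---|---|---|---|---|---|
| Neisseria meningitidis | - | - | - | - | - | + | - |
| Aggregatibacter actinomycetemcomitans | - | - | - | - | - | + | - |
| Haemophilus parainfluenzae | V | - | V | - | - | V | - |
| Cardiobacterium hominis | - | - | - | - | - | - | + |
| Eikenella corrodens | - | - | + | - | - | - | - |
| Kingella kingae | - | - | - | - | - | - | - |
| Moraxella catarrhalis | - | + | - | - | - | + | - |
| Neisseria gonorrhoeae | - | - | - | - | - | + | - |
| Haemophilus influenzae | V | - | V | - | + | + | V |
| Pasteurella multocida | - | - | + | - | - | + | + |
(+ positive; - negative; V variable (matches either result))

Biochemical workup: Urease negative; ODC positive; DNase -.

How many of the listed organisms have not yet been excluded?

ODC +: excludes 6 organisms — 4 left.
DNase -: all 4 remaining candidates are consistent.
Urease -: all 4 remaining candidates are consistent.
Still consistent: Eikenella corrodens, Haemophilus influenzae, Haemophilus parainfluenzae, Pasteurella multocida.

4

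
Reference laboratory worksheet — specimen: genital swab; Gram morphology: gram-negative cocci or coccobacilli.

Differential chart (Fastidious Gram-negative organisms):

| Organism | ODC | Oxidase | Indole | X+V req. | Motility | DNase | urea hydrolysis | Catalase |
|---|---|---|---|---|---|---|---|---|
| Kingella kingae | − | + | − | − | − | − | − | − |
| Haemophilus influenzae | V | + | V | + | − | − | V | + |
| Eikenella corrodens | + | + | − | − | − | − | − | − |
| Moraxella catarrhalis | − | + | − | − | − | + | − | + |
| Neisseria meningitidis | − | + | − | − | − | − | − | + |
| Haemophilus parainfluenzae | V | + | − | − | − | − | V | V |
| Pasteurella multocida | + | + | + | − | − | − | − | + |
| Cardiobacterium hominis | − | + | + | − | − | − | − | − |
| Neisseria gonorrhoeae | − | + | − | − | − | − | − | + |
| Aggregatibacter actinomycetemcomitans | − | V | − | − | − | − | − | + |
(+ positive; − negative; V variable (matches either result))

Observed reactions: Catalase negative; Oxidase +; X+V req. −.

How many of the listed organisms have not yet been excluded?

4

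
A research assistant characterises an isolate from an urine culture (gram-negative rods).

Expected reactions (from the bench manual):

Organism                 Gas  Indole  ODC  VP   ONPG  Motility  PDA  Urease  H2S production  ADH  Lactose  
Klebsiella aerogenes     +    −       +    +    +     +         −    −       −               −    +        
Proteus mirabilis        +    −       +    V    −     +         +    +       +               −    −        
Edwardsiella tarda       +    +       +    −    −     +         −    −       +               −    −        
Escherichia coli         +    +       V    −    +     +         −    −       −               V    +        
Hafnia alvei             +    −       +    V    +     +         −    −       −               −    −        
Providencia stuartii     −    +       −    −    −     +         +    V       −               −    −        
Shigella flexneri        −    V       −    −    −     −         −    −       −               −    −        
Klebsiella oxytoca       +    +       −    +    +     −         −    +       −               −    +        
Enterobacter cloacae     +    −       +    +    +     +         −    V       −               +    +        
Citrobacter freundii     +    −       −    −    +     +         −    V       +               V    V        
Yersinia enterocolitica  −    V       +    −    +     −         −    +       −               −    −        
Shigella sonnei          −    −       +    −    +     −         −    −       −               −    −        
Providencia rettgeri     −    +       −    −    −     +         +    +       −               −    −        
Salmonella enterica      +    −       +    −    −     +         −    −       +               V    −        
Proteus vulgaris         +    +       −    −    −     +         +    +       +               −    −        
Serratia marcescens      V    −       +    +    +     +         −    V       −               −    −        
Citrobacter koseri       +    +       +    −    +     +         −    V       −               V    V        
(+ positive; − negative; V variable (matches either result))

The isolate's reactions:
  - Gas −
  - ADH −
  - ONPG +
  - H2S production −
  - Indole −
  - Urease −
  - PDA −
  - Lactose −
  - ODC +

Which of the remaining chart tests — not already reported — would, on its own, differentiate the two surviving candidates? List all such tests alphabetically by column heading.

Lactose −: excludes Klebsiella aerogenes, Escherichia coli, Klebsiella oxytoca, Enterobacter cloacae — 13 left.
Gas −: excludes 7 organisms — 6 left.
Indole −: excludes Providencia stuartii, Providencia rettgeri — 4 left.
PDA −: all 4 remaining candidates are consistent.
ODC +: excludes Shigella flexneri — 3 left.
ADH −: all 3 remaining candidates are consistent.
H2S production −: all 3 remaining candidates are consistent.
ONPG +: all 3 remaining candidates are consistent.
Urease −: excludes Yersinia enterocolitica — 2 left.
Two candidates remain: Serratia marcescens and Shigella sonnei.
  VP: Serratia marcescens +, Shigella sonnei − — discriminates.
  Motility: Serratia marcescens +, Shigella sonnei − — discriminates.

Motility, VP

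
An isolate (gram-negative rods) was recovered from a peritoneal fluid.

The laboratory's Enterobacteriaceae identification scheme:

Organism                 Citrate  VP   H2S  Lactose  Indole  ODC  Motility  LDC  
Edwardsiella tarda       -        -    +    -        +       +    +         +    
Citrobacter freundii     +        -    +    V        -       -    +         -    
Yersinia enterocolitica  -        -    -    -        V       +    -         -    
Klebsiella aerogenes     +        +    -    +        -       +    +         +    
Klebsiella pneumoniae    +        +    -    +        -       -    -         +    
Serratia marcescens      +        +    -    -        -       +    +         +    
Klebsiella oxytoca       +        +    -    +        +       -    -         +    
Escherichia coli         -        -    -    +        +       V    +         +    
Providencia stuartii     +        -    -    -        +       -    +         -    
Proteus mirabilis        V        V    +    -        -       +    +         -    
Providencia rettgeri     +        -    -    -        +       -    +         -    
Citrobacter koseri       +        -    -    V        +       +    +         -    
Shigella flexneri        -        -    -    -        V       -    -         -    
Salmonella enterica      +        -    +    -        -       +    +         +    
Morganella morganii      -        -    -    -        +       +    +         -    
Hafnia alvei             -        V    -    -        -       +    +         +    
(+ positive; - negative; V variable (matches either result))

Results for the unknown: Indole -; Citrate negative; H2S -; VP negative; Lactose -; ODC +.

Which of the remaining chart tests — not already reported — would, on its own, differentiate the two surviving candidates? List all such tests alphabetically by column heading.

ODC +: excludes 6 organisms — 10 left.
Citrate -: excludes Klebsiella aerogenes, Serratia marcescens, Citrobacter koseri, Salmonella enterica — 6 left.
Indole -: excludes Edwardsiella tarda, Escherichia coli, Morganella morganii — 3 left.
VP -: all 3 remaining candidates are consistent.
Lactose -: all 3 remaining candidates are consistent.
H2S -: excludes Proteus mirabilis — 2 left.
Two candidates remain: Hafnia alvei and Yersinia enterocolitica.
  Motility: Hafnia alvei +, Yersinia enterocolitica - — discriminates.
  LDC: Hafnia alvei +, Yersinia enterocolitica - — discriminates.

LDC, Motility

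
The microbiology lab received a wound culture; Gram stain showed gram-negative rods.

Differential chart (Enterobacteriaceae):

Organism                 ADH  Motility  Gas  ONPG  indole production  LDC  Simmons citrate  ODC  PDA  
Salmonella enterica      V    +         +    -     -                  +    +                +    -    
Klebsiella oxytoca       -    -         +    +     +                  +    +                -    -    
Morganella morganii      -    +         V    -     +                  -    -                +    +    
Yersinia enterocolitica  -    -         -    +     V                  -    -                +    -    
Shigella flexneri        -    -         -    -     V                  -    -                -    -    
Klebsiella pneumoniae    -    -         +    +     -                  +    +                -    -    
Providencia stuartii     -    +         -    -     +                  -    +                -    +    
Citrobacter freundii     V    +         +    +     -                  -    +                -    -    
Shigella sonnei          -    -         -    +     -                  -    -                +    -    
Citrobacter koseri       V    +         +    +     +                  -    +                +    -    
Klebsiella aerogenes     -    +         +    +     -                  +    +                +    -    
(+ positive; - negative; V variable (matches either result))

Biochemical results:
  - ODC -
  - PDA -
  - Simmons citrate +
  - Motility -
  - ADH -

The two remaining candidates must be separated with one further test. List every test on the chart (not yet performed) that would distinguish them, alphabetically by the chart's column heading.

indole production

ADH -: all 11 remaining candidates are consistent.
PDA -: excludes Morganella morganii, Providencia stuartii — 9 left.
ODC -: excludes 5 organisms — 4 left.
Simmons citrate +: excludes Shigella flexneri — 3 left.
Motility -: excludes Citrobacter freundii — 2 left.
Two candidates remain: Klebsiella oxytoca and Klebsiella pneumoniae.
  Gas: + vs + — same for both, does not separate.
  ONPG: + vs + — same for both, does not separate.
  indole production: Klebsiella oxytoca +, Klebsiella pneumoniae - — discriminates.
  LDC: + vs + — same for both, does not separate.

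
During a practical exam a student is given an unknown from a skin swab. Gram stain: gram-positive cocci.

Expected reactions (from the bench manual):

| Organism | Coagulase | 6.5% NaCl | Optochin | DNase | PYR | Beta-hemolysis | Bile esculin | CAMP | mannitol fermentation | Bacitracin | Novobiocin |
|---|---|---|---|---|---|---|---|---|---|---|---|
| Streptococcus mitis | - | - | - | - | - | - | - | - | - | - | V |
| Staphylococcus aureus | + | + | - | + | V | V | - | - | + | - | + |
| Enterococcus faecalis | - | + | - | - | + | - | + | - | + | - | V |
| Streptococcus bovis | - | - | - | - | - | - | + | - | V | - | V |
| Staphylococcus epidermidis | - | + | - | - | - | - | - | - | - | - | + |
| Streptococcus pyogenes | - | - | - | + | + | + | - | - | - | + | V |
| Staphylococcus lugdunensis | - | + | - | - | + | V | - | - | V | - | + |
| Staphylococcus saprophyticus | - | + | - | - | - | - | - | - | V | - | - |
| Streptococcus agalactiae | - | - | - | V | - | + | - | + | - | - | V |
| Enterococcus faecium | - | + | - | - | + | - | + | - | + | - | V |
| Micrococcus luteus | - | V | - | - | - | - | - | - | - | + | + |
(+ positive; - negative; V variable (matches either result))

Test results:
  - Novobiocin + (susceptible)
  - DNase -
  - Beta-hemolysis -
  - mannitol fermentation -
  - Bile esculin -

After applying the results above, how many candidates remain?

Bile esculin -: excludes Enterococcus faecalis, Streptococcus bovis, Enterococcus faecium — 8 left.
mannitol fermentation -: excludes Staphylococcus aureus — 7 left.
DNase -: excludes Streptococcus pyogenes — 6 left.
Novobiocin +: excludes Staphylococcus saprophyticus — 5 left.
Beta-hemolysis -: excludes Streptococcus agalactiae — 4 left.
Still consistent: Micrococcus luteus, Staphylococcus epidermidis, Staphylococcus lugdunensis, Streptococcus mitis.

4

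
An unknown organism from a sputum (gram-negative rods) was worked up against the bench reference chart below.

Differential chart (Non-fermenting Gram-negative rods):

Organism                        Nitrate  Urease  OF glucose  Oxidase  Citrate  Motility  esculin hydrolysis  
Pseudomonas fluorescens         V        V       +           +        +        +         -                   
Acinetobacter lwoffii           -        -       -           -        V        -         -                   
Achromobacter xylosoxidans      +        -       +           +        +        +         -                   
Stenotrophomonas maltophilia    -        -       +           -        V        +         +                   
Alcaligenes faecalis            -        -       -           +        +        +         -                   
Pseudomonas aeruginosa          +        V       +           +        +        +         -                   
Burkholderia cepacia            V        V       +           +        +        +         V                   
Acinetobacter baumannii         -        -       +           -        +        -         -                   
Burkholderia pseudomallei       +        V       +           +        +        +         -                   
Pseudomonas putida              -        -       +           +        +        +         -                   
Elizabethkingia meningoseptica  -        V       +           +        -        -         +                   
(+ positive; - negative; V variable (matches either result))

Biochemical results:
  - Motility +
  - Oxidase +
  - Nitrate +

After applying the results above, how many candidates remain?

Motility +: excludes Acinetobacter lwoffii, Acinetobacter baumannii, Elizabethkingia meningoseptica — 8 left.
Oxidase +: excludes Stenotrophomonas maltophilia — 7 left.
Nitrate +: excludes Alcaligenes faecalis, Pseudomonas putida — 5 left.
Still consistent: Achromobacter xylosoxidans, Burkholderia cepacia, Burkholderia pseudomallei, Pseudomonas aeruginosa, Pseudomonas fluorescens.

5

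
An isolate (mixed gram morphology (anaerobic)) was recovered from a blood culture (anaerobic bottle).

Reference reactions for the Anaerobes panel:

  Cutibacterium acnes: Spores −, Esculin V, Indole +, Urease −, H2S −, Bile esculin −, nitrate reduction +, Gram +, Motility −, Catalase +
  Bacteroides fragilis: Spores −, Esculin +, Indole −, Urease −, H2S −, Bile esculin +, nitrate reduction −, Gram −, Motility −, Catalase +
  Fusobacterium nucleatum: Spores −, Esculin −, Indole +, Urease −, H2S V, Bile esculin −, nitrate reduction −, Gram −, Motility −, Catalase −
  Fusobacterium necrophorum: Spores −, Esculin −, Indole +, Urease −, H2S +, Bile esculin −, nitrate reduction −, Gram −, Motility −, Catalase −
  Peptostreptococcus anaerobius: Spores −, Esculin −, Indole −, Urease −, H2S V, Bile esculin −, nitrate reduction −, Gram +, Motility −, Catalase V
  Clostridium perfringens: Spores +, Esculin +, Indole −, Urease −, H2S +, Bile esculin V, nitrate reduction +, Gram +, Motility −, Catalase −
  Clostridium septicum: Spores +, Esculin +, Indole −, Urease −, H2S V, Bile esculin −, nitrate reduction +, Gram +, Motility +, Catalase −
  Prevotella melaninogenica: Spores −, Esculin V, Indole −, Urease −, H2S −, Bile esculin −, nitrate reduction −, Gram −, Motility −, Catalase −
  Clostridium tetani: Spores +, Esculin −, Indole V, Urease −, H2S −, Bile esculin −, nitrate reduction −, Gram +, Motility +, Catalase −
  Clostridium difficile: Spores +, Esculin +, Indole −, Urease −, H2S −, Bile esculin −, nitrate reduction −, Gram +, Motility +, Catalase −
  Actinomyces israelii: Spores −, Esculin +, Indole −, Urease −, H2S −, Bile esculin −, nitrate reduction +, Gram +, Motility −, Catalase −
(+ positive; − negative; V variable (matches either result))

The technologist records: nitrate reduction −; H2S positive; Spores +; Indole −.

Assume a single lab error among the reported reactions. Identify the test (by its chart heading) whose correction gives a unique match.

Spores

As reported, no row in the chart matches all 4 reactions.
Reversing H2S → 2 organisms match (not unique).
Reversing nitrate reduction → 2 organisms match (not unique).
Reversing Spores (to −) → unique match: Peptostreptococcus anaerobius.
Reversing Indole → still no organism matches.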